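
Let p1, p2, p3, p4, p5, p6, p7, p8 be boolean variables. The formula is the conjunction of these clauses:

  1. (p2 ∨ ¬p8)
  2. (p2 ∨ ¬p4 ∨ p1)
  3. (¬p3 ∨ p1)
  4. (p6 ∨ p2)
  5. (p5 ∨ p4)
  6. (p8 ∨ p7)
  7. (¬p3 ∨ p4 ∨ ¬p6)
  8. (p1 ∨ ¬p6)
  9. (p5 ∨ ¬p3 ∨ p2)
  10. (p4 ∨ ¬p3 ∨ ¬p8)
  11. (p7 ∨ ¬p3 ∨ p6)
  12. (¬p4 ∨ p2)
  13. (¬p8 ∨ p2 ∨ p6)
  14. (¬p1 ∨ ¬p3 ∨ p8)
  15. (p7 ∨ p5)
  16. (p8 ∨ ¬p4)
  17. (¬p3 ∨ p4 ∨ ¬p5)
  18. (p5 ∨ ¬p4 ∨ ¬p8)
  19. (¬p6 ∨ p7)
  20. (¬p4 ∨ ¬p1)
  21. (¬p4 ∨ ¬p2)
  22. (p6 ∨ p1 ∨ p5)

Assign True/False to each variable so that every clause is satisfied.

p1=True, p2=True, p3=False, p4=False, p5=True, p6=False, p7=True, p8=True

Check each clause:
  1. (¬p8 ∨ p2) — p2 is true.
  2. (p1 ∨ p2 ∨ ¬p4) — p1 is true.
  3. (p1 ∨ ¬p3) — p1 is true.
  4. (p6 ∨ p2) — p2 is true.
  5. (p4 ∨ p5) — p5 is true.
  6. (p8 ∨ p7) — p8 is true.
  7. (¬p3 ∨ ¬p6 ∨ p4) — ¬p6 is true.
  8. (p1 ∨ ¬p6) — p1 is true.
  9. (p5 ∨ p2 ∨ ¬p3) — ¬p3 is true.
  10. (¬p8 ∨ p4 ∨ ¬p3) — ¬p3 is true.
  11. (¬p3 ∨ p6 ∨ p7) — ¬p3 is true.
  12. (¬p4 ∨ p2) — p2 is true.
  13. (p2 ∨ ¬p8 ∨ p6) — p2 is true.
  14. (¬p1 ∨ p8 ∨ ¬p3) — p8 is true.
  15. (p7 ∨ p5) — p5 is true.
  16. (¬p4 ∨ p8) — p8 is true.
  17. (¬p5 ∨ p4 ∨ ¬p3) — ¬p3 is true.
  18. (¬p8 ∨ ¬p4 ∨ p5) — ¬p4 is true.
  19. (¬p6 ∨ p7) — ¬p6 is true.
  20. (¬p4 ∨ ¬p1) — ¬p4 is true.
  21. (¬p4 ∨ ¬p2) — ¬p4 is true.
  22. (p1 ∨ p6 ∨ p5) — p1 is true.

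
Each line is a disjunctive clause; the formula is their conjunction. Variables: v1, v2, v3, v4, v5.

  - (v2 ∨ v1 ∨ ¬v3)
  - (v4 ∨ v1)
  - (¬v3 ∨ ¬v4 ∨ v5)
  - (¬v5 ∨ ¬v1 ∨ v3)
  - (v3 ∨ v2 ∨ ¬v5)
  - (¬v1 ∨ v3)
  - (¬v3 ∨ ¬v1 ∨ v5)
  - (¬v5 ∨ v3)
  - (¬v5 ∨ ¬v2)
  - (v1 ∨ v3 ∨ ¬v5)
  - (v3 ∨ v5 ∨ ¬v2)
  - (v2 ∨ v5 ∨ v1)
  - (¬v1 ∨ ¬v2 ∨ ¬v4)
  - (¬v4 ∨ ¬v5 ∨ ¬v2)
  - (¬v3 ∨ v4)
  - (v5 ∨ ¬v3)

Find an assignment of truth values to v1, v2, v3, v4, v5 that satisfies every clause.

v1=T, v2=F, v3=T, v4=T, v5=T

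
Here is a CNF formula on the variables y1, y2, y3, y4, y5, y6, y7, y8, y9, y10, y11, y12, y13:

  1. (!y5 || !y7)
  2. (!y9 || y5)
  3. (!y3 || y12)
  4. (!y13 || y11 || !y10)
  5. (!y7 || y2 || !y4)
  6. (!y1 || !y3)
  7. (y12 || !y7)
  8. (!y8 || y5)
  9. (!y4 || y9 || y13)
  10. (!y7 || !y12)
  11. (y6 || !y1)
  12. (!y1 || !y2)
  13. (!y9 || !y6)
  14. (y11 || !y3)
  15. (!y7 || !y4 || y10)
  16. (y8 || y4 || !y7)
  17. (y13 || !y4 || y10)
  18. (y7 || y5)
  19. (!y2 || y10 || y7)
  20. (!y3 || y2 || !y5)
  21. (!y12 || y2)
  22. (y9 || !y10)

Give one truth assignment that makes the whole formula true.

y1=F, y2=T, y3=F, y4=T, y5=T, y6=F, y7=F, y8=F, y9=T, y10=T, y11=T, y12=T, y13=T

y1 occurs only negated in the remaining clauses — set y1 = False.
Pure literal: y3 appears only negated; assign y3 = False.
Branch on y2: take y2 = True.
Try y4 = True.
Set y5 = True and propagate.
  then y7 is forced to False.
  then y10 is forced to True.
  then y9 is forced to True.
  then y6 is forced to False.
For the remaining variables, y8 = False, y11 = True, y12 = True, y13 = True works.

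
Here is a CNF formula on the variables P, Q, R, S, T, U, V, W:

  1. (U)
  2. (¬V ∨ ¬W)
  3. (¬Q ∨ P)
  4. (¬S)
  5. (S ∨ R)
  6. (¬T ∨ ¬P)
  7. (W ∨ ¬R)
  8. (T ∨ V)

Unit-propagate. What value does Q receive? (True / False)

False

Unit clause (U) sets U = True.
(¬S) stands alone — S = False.
(S ∨ R) with S = False leaves only R, so R = True.
In (W ∨ ¬R), ¬R is now false; W must hold, so W = True.
(¬V ∨ ¬W) with W = True leaves only ¬V, so V = False.
(T ∨ V) with V = False leaves only T, so T = True.
In (¬P ∨ ¬T), ¬T is now false; ¬P must hold, so P = False.
In (¬Q ∨ P), P is now false; ¬Q must hold, so Q = False.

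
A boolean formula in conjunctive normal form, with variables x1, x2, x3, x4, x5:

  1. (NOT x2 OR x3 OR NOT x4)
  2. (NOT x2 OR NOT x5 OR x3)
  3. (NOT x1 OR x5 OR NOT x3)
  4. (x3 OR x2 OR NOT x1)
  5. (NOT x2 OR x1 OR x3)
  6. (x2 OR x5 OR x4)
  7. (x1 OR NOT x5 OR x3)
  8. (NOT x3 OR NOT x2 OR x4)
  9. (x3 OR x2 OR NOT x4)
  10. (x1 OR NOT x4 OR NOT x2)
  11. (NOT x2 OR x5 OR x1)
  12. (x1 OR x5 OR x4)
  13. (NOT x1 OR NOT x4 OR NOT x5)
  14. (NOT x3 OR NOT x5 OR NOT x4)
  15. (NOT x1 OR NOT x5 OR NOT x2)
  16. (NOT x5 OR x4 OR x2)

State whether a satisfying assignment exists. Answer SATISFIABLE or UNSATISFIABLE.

SATISFIABLE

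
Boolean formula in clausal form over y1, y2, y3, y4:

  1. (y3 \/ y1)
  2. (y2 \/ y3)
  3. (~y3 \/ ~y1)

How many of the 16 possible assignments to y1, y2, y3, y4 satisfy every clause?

The models are:
  y1=F y2=F y3=T y4=F
  y1=F y2=F y3=T y4=T
  y1=F y2=T y3=T y4=F
  y1=F y2=T y3=T y4=T
  y1=T y2=T y3=F y4=F
  y1=T y2=T y3=F y4=T
That's 6 in total.

6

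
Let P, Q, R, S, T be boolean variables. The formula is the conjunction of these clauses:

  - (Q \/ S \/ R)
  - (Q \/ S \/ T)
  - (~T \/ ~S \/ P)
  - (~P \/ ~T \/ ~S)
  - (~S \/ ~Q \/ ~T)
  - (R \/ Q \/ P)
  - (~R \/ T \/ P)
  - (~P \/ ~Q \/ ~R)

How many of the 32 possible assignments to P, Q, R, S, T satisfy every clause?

11

Split on P, then Q.
  P=1, Q=1: remaining (R,S,T) ∈ {(0,0,0); (0,0,1); (0,1,0)} — 3.
  P=1, Q=0: remaining (R,S,T) ∈ {(0,1,0); (1,0,1); (1,1,0)} — 3.
  P=0, Q=1: remaining (R,S,T) ∈ {(0,0,0); (0,0,1); (0,1,0); (1,0,1)} — 4.
  P=0, Q=0: remaining (R,S,T) ∈ {(1,0,1)} — 1.
Total: 3 + 3 + 4 + 1 = 11.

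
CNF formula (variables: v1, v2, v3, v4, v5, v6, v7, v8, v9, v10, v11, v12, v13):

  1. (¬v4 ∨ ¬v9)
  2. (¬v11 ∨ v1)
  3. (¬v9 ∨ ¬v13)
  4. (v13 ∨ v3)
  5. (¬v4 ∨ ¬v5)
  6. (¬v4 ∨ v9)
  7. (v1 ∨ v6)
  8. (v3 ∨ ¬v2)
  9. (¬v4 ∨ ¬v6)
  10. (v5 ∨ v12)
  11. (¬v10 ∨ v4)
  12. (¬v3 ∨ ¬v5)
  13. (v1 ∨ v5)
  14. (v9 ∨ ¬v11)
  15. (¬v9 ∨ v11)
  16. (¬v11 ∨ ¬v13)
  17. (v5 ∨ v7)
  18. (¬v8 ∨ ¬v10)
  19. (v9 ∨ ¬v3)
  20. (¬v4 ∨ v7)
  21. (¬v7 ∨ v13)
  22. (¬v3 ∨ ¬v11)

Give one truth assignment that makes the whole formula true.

v1=F  v2=F  v3=F  v4=F  v5=T  v6=T  v7=F  v8=F  v9=F  v10=F  v11=F  v12=T  v13=T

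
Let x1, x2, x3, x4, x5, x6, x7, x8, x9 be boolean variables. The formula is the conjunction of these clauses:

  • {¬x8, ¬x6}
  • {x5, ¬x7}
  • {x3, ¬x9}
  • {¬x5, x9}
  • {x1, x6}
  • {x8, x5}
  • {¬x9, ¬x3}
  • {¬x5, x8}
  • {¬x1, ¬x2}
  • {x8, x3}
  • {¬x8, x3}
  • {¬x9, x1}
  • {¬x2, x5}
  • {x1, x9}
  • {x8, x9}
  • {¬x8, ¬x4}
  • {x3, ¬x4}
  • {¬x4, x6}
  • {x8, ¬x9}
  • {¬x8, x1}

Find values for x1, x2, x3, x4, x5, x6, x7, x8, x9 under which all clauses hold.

x1=True, x2=False, x3=True, x4=False, x5=False, x6=False, x7=False, x8=True, x9=False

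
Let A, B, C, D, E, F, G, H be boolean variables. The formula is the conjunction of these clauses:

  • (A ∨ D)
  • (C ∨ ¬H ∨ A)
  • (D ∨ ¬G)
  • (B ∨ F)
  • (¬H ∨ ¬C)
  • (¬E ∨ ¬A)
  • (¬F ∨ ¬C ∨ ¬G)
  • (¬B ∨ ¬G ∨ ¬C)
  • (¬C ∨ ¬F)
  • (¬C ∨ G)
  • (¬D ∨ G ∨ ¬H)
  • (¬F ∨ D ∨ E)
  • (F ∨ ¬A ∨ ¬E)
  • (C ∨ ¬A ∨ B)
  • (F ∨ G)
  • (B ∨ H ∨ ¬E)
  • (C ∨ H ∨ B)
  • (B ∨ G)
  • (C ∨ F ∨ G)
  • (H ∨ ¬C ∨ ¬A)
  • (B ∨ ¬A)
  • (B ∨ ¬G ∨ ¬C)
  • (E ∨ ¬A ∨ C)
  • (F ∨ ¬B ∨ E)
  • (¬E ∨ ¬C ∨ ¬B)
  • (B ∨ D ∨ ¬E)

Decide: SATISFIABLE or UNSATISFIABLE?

SATISFIABLE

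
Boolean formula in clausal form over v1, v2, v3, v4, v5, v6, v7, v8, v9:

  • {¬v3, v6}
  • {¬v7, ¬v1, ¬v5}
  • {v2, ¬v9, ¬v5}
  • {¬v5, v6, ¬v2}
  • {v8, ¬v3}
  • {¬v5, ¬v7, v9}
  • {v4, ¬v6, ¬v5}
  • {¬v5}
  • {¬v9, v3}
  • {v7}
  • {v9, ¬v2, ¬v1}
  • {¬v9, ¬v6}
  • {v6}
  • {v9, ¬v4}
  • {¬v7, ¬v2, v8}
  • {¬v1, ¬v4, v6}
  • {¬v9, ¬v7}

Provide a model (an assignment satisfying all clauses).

(¬v5) is a unit clause, so v5 = False.
Unit propagation: (v7) forces v7 = True.
(v6) is a unit clause, so v6 = True.
Unit propagation: (¬v9) forces v9 = False.
(¬v4) is a unit clause, so v4 = False.
v2 occurs only negated in the remaining clauses — set v2 = False.
v3 occurs only negated in the remaining clauses — set v3 = False.
v1, v8 are now unconstrained; take v1 = True, v8 = False.

v1 = 1, v2 = 0, v3 = 0, v4 = 0, v5 = 0, v6 = 1, v7 = 1, v8 = 0, v9 = 0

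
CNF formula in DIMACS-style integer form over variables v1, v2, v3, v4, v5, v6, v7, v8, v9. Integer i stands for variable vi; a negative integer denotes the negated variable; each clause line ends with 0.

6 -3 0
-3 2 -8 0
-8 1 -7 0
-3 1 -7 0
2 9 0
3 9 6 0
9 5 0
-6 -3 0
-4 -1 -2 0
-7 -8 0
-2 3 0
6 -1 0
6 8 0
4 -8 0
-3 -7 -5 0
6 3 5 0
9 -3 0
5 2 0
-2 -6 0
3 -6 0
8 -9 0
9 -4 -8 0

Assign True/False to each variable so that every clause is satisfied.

v1 = F, v2 = F, v3 = F, v4 = T, v5 = T, v6 = F, v7 = F, v8 = T, v9 = T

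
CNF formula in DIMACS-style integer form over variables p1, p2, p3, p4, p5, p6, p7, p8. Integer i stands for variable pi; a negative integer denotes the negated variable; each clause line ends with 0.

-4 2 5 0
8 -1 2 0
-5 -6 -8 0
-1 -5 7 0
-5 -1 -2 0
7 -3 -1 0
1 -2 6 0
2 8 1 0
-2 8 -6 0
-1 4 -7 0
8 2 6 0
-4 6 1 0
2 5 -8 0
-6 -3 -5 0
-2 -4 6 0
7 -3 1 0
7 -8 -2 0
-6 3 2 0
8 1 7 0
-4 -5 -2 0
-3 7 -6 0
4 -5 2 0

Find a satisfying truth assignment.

p1=False, p2=True, p3=True, p4=False, p5=False, p6=True, p7=True, p8=True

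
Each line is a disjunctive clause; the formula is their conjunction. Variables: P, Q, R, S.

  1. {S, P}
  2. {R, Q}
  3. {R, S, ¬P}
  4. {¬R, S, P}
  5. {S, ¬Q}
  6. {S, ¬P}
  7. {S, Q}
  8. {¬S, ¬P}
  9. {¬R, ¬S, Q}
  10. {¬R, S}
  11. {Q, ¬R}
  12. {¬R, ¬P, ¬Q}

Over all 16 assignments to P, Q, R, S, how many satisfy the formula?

The models are:
  P=F Q=T R=F S=T
  P=F Q=T R=T S=T
That's 2 in total.

2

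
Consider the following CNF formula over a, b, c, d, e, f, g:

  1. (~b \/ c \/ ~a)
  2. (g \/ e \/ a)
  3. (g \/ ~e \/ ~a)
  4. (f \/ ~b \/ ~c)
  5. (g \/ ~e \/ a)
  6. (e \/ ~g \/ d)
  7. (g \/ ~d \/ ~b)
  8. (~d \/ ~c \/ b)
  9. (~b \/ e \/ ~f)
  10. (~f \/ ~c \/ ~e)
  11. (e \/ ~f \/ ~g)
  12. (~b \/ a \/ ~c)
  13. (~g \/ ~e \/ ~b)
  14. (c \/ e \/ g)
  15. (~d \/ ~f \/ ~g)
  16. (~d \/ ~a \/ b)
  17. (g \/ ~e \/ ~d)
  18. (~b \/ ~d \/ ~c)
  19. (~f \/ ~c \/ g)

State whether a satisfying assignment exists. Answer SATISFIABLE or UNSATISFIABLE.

SATISFIABLE

Branch on a: take a = True.
Branch on b: take b = False.
  then d is forced to False.
Set c = True and propagate.
The remaining clauses are satisfied by e = True, f = False, g = True.
Every clause has at least one true literal under this assignment.
So a=1  b=0  c=1  d=0  e=1  f=0  g=1 is a satisfying assignment.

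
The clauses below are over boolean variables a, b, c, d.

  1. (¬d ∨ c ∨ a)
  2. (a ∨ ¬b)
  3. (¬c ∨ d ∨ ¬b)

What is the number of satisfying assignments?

10

Split on a, then b.
  a=T, b=T: remaining (c,d) ∈ {(F,F); (F,T); (T,T)} — 3.
  a=T, b=F: remaining (c,d) ∈ {(F,F); (F,T); (T,F); (T,T)} — 4.
  a=F, b=T: a clause becomes empty — 0.
  a=F, b=F: remaining (c,d) ∈ {(F,F); (T,F); (T,T)} — 3.
Total: 3 + 4 + 0 + 3 = 10.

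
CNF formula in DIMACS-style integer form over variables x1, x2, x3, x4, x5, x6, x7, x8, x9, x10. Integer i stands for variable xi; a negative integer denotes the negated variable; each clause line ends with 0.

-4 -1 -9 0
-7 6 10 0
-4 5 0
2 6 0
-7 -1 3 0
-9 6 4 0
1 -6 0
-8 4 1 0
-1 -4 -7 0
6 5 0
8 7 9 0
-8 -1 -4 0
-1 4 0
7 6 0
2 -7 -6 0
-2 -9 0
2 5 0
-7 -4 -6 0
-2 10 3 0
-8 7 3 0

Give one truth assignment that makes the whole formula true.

x1=F  x2=T  x3=F  x4=T  x5=T  x6=F  x7=T  x8=F  x9=F  x10=T

Check each clause:
  1. {¬x4, ¬x1, ¬x9} — ¬x1 is true.
  2. {x10, ¬x7, x6} — x10 is true.
  3. {x5, ¬x4} — x5 is true.
  4. {x6, x2} — x2 is true.
  5. {x3, ¬x7, ¬x1} — ¬x1 is true.
  6. {x6, x4, ¬x9} — x4 is true.
  7. {¬x6, x1} — ¬x6 is true.
  8. {¬x8, x4, x1} — ¬x8 is true.
  9. {¬x4, ¬x7, ¬x1} — ¬x1 is true.
  10. {x6, x5} — x5 is true.
  11. {x8, x7, x9} — x7 is true.
  12. {¬x1, ¬x4, ¬x8} — ¬x8 is true.
  13. {¬x1, x4} — x4 is true.
  14. {x6, x7} — x7 is true.
  15. {¬x6, x2, ¬x7} — x2 is true.
  16. {¬x9, ¬x2} — ¬x9 is true.
  17. {x2, x5} — x2 is true.
  18. {¬x7, ¬x4, ¬x6} — ¬x6 is true.
  19. {¬x2, x10, x3} — x10 is true.
  20. {x7, ¬x8, x3} — ¬x8 is true.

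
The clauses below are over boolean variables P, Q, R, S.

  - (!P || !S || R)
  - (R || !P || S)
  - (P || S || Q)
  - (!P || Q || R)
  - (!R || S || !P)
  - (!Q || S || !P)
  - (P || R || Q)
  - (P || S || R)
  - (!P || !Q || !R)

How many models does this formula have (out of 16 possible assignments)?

5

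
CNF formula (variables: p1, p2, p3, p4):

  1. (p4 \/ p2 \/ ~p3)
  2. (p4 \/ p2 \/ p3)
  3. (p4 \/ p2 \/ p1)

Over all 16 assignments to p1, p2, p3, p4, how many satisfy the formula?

Split on p2, then p4.
  p2=1, p4=1: remaining (p1,p3) ∈ {(0,0); (0,1); (1,0); (1,1)} — 4.
  p2=1, p4=0: remaining (p1,p3) ∈ {(0,0); (0,1); (1,0); (1,1)} — 4.
  p2=0, p4=1: remaining (p1,p3) ∈ {(0,0); (0,1); (1,0); (1,1)} — 4.
  p2=0, p4=0: a clause becomes empty — 0.
Total: 4 + 4 + 4 + 0 = 12.

12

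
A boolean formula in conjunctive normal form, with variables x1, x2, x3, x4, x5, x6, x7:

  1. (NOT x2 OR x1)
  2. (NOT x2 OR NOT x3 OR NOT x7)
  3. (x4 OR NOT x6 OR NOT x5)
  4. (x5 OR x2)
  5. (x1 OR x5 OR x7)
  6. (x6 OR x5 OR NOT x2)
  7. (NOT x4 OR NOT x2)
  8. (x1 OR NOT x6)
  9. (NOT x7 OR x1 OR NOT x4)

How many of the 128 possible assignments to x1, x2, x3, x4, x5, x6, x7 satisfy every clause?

24

Split on x2, then x1.
  x2=1, x1=1: 6 of the 32 assignments to (x3,x4,x5,x6,x7) work.
  x2=1, x1=0: a clause becomes empty — 0.
  x2=0, x1=1: x3, x7 free; 3 ways for (x4,x5,x6) × 2^2 = 12.
  x2=0, x1=0: x3 free; 3 ways for (x4,x5,x6,x7) × 2^1 = 6.
Total: 6 + 0 + 12 + 6 = 24.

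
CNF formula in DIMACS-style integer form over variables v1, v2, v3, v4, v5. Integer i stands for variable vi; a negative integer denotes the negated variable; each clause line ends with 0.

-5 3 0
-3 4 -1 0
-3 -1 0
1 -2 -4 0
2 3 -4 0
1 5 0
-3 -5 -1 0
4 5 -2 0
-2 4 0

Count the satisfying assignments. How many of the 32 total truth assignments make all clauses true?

4

Satisfying assignments:
  v1=F v2=F v3=T v4=F v5=T
  v1=F v2=F v3=T v4=T v5=T
  v1=T v2=F v3=F v4=F v5=F
  v1=T v2=T v3=F v4=T v5=F
That's 4 in total.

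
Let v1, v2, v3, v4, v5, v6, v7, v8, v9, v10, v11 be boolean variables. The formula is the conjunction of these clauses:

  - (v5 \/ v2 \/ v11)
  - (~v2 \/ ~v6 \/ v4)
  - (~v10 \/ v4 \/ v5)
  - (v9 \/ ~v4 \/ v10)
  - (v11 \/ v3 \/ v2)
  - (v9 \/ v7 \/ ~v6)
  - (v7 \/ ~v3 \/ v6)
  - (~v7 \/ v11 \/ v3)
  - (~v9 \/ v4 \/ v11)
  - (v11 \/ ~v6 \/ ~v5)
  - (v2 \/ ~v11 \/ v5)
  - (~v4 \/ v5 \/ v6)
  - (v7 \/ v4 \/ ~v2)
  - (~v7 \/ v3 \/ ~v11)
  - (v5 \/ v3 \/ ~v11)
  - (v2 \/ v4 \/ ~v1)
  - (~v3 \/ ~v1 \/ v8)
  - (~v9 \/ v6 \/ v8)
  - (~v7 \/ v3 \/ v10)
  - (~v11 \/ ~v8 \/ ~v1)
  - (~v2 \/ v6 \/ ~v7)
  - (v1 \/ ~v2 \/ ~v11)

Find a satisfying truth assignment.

v1=F, v2=F, v3=T, v4=F, v5=T, v6=F, v7=T, v8=T, v9=T, v10=T, v11=T

Check each clause:
  1. (v2 \/ v5 \/ v11) — v11 is true.
  2. (~v6 \/ v4 \/ ~v2) — ~v6 is true.
  3. (~v10 \/ v5 \/ v4) — v5 is true.
  4. (v10 \/ v9 \/ ~v4) — v9 is true.
  5. (v3 \/ v2 \/ v11) — v11 is true.
  6. (v9 \/ v7 \/ ~v6) — v9 is true.
  7. (~v3 \/ v6 \/ v7) — v7 is true.
  8. (v3 \/ ~v7 \/ v11) — v11 is true.
  9. (~v9 \/ v4 \/ v11) — v11 is true.
  10. (v11 \/ ~v6 \/ ~v5) — ~v6 is true.
  11. (v2 \/ v5 \/ ~v11) — v5 is true.
  12. (v5 \/ v6 \/ ~v4) — ~v4 is true.
  13. (v4 \/ v7 \/ ~v2) — ~v2 is true.
  14. (v3 \/ ~v7 \/ ~v11) — v3 is true.
  15. (v3 \/ v5 \/ ~v11) — v3 is true.
  16. (v2 \/ v4 \/ ~v1) — ~v1 is true.
  17. (v8 \/ ~v1 \/ ~v3) — v8 is true.
  18. (~v9 \/ v8 \/ v6) — v8 is true.
  19. (~v7 \/ v10 \/ v3) — v10 is true.
  20. (~v1 \/ ~v8 \/ ~v11) — ~v1 is true.
  21. (~v2 \/ ~v7 \/ v6) — ~v2 is true.
  22. (~v2 \/ v1 \/ ~v11) — ~v2 is true.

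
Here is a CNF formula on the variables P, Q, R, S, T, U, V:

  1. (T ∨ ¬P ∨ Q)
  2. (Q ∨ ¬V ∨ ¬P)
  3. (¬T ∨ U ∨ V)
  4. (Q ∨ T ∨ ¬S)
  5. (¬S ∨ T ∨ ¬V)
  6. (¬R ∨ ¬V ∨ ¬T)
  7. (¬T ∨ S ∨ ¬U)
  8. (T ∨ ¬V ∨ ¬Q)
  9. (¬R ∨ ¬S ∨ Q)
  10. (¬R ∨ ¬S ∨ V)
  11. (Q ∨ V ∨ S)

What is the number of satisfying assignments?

29

Split on T, then V.
  T=1, V=1: 9 of the 32 assignments to (P,Q,R,S,U) work.
  T=1, V=0: remaining (P,Q,R,S,U) ∈ {(0,0,0,1,1); (0,1,0,1,1); (1,0,0,1,1); (1,1,0,1,1)} — 4.
  T=0, V=1: remaining (P,Q,R,S,U) ∈ {(0,0,0,0,0); (0,0,0,0,1); (0,0,1,0,0); (0,0,1,0,1)} — 4.
  T=0, V=0: P, U free; 3 ways for (Q,R,S) × 2^2 = 12.
Total: 9 + 4 + 4 + 12 = 29.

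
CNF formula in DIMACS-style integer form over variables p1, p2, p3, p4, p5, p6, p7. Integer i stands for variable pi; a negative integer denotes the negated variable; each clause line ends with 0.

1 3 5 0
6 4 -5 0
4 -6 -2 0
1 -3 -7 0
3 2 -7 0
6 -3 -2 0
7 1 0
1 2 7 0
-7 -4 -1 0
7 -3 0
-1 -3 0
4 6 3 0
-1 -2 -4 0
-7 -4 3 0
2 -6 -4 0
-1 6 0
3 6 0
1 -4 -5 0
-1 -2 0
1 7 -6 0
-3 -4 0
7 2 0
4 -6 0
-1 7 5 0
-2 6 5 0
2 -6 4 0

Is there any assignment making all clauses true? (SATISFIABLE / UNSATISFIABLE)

p1 = True:
  propagation gives p3=False, p6=True, p2=False, p7=False; an empty clause results — contradiction.
p1 = False:
  propagation gives p7=True, p3=False, p5=True, p2=True; an empty clause results — contradiction.
Every branch closes, so no satisfying assignment exists.

UNSATISFIABLE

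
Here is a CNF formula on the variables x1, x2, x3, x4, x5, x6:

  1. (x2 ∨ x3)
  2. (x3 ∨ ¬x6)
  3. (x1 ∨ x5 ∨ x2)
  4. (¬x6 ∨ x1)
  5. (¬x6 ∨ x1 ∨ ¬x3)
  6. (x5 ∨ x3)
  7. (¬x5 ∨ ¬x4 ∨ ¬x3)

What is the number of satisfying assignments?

20

Split on x3, then x1.
  x3=1, x1=1: x2, x6 free; 3 ways for (x4,x5) × 2^2 = 12.
  x3=1, x1=0: remaining (x2,x4,x5,x6) ∈ {(0,0,1,0); (1,0,0,0); (1,0,1,0); (1,1,0,0)} — 4.
  x3=0, x1=1: remaining (x2,x4,x5,x6) ∈ {(1,0,1,0); (1,1,1,0)} — 2.
  x3=0, x1=0: remaining (x2,x4,x5,x6) ∈ {(1,0,1,0); (1,1,1,0)} — 2.
Total: 12 + 4 + 2 + 2 = 20.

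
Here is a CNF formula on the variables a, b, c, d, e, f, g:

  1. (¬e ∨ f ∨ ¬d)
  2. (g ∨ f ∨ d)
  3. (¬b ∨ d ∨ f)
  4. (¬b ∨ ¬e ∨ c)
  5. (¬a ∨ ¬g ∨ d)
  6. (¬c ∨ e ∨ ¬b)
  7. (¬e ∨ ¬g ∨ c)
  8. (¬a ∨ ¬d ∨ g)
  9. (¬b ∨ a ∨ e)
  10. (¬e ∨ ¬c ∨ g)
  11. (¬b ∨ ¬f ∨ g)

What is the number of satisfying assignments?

Case analysis on e and g:
  e=1, g=1: 7 of the 32 assignments to (a,b,c,d,f) work.
  e=1, g=0: remaining (a,b,c,d,f) ∈ {(0,0,0,0,1); (0,0,0,1,1); (1,0,0,0,1)} — 3.
  e=0, g=1: f free; 7 ways for (a,b,c,d) × 2^1 = 14.
  e=0, g=0: c free; 4 ways for (a,b,d,f) × 2^1 = 8.
Total: 7 + 3 + 14 + 8 = 32.

32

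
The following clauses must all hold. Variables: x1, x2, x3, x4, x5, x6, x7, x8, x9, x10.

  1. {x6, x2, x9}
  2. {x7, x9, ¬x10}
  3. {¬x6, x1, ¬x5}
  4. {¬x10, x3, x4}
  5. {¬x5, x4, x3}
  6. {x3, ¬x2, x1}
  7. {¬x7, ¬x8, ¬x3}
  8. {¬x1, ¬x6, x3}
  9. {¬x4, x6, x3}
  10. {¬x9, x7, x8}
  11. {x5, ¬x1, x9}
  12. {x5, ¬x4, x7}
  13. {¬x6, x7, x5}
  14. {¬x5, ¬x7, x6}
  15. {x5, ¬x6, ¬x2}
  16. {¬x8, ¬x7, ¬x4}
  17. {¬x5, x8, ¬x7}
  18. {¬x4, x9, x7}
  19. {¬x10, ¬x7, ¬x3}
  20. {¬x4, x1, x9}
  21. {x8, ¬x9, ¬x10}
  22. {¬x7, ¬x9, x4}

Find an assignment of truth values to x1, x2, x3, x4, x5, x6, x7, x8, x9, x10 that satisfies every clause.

x1=False  x2=True  x3=True  x4=False  x5=False  x6=False  x7=False  x8=True  x9=True  x10=False

Pure literal: x10 appears only negated; assign x10 = False.
Set x1 = False and propagate.
For the remaining variables, x2 = True, x3 = True, x4 = False, x5 = False, x6 = False, x7 = False, x8 = True, x9 = True works.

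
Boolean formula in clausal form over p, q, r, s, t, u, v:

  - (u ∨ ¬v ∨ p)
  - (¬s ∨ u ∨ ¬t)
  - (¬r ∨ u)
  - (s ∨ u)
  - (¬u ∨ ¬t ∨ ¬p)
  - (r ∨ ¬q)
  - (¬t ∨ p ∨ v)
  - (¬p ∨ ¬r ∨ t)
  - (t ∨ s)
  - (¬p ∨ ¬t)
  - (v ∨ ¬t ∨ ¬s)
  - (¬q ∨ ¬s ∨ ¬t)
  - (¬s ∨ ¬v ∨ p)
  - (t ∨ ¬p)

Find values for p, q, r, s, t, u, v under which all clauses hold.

Pure literal: q appears only negated; assign q = False.
Branch on p: take p = False.
Branch on r: take r = False.
For the remaining variables, s = False, t = True, u = True, v = True works.
Every clause has at least one true literal under this assignment.

p=0, q=0, r=0, s=0, t=1, u=1, v=1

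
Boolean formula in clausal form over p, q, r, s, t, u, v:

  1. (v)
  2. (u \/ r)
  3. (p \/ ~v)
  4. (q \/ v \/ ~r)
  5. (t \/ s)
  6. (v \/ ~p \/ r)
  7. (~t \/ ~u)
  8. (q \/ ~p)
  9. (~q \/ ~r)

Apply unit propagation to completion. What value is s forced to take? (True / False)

True

(v) stands alone — v = True.
From (~v \/ p) and v = True: p = True.
From (q \/ ~p) and p = True: q = True.
In (~r \/ ~q), ~q is now false; ~r must hold, so r = False.
In (r \/ u), r is now false; u must hold, so u = True.
From (~t \/ ~u) and u = True: t = False.
(s \/ t): since t = False, the clause reduces to (s). s = True.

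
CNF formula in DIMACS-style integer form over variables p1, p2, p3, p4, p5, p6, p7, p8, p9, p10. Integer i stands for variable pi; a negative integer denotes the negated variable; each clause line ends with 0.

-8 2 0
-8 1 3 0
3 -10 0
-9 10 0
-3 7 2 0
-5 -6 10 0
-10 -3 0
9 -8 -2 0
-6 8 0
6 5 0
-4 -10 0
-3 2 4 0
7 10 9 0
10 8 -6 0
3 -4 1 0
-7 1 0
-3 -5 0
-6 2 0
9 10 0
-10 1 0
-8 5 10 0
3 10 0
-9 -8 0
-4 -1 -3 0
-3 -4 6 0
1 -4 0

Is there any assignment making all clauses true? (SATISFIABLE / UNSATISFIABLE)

UNSATISFIABLE

p10 = True:
  propagation gives p3=True; an empty clause results — contradiction.
p10 = False:
  propagation gives p9=False; an empty clause results — contradiction.
Every branch closes, so no satisfying assignment exists.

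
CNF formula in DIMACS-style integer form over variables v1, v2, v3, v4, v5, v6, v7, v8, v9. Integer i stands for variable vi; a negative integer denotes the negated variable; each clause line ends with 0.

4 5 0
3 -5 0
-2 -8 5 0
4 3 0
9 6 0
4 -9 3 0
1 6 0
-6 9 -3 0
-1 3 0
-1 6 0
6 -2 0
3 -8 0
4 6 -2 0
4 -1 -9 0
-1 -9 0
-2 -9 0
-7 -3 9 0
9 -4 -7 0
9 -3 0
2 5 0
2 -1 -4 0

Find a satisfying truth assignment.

Branch on v1: take v1 = False.
  then v6 is forced to True.
The remaining clauses are satisfied by v2 = False, v3 = True, v4 = True, v5 = True, v7 = True, v8 = True, v9 = True.

v1=F, v2=F, v3=T, v4=T, v5=T, v6=T, v7=T, v8=T, v9=T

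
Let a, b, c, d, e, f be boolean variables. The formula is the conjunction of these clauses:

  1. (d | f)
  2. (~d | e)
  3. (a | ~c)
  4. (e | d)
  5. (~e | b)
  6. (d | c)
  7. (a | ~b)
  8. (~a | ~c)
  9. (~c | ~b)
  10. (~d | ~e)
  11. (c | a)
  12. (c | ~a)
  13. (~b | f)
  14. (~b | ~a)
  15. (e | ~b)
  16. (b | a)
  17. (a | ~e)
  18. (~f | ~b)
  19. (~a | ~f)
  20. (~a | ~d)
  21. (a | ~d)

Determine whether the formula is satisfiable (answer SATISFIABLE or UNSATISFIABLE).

a = True:
  propagation gives c=False; an empty clause results — contradiction.
a = False:
  propagation gives c=False; an empty clause results — contradiction.
Every branch closes, so no satisfying assignment exists.

UNSATISFIABLE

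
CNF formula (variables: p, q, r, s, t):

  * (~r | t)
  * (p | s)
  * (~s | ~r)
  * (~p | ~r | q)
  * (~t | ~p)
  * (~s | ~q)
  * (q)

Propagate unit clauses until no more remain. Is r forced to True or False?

False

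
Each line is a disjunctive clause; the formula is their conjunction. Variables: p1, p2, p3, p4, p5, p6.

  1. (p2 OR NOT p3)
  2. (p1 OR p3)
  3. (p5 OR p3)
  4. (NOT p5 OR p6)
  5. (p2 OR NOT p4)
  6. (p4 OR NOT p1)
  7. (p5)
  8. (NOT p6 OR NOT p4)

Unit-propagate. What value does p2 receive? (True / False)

True

Unit clause (p5) sets p5 = True.
From (p6 OR NOT p5) and p5 = True: p6 = True.
(NOT p4 OR NOT p6) with p6 = True leaves only NOT p4, so p4 = False.
(p4 OR NOT p1) with p4 = False leaves only NOT p1, so p1 = False.
In (p3 OR p1), p1 is now false; p3 must hold, so p3 = True.
In (NOT p3 OR p2), NOT p3 is now false; p2 must hold, so p2 = True.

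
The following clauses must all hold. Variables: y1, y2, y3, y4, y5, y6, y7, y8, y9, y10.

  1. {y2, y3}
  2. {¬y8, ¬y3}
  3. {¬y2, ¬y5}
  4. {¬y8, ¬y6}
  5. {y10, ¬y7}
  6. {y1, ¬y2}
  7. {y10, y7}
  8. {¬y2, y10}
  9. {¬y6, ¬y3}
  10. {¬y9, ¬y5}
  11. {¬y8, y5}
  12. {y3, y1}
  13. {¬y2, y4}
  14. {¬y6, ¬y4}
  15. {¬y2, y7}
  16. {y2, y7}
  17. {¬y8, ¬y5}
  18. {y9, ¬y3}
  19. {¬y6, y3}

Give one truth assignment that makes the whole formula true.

y1=1, y2=0, y3=1, y4=1, y5=0, y6=0, y7=1, y8=0, y9=1, y10=1

Pure literal: y1 appears only positively; assign y1 = True.
Pure literal: y6 appears only negated; assign y6 = False.
Branch on y2: take y2 = False.
  then y3 is forced to True.
  then y8 is forced to False.
  then y7 is forced to True.
  then y10 is forced to True.
  then y9 is forced to True.
  then y5 is forced to False.
y4 is now unconstrained; take y4 = True.
Every clause has at least one true literal under this assignment.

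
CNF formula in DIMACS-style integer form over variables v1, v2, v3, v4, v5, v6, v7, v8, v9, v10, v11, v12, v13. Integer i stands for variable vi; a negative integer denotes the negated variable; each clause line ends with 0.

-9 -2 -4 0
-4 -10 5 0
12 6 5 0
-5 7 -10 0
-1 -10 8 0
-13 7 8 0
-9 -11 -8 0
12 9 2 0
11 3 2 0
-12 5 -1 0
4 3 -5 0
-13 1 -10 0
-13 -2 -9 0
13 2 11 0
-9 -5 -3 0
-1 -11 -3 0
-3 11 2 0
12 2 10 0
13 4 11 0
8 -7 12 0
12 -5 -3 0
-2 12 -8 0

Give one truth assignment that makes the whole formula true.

v1=False, v2=False, v3=False, v4=True, v5=True, v6=True, v7=True, v8=False, v9=False, v10=False, v11=True, v12=True, v13=False

Pure literal: v6 appears only positively; assign v6 = True.
Branch on v1: take v1 = False.
The remaining clauses are satisfied by v2 = False, v3 = False, v4 = True, v5 = True, v7 = True, v8 = False, v9 = False, v10 = False, v11 = True, v12 = True, v13 = False.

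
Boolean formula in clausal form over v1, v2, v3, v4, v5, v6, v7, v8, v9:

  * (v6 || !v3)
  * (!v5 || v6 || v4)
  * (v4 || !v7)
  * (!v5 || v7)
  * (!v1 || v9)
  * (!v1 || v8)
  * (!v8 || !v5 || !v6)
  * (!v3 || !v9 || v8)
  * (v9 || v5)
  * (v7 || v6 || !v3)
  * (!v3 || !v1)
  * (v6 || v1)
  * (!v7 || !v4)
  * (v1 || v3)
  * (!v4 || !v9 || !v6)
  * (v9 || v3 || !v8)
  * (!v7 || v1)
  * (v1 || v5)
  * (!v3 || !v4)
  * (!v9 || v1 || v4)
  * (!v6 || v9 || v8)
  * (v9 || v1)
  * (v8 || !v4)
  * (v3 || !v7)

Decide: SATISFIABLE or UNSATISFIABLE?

SATISFIABLE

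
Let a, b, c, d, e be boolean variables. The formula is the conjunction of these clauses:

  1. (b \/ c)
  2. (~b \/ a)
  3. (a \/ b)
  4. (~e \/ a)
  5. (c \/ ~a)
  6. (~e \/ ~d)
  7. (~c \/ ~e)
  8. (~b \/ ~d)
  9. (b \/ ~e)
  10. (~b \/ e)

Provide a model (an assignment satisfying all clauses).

a=T, b=F, c=T, d=T, e=F

Branch on a: take a = True.
  then c is forced to True.
  then e is forced to False.
  then b is forced to False.
d is now unconstrained; take d = True.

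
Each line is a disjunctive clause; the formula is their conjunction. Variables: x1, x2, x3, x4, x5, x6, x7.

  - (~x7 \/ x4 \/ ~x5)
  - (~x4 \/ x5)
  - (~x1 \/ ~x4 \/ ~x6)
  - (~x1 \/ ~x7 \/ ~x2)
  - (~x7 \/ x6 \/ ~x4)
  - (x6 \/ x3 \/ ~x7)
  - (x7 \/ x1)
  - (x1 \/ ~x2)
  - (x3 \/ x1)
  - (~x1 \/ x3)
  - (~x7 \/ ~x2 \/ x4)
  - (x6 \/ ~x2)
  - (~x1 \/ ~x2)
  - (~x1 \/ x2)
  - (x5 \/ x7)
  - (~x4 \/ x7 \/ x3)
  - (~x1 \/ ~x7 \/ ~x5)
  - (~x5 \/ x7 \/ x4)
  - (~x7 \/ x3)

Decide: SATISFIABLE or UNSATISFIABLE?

SATISFIABLE

Pure literal: x3 appears only positively; assign x3 = True.
Try x1 = False.
  then x7 is forced to True.
  then x2 is forced to False.
For the remaining variables, x4 = False, x5 = False, x6 = False works.
So x1=0, x2=0, x3=1, x4=0, x5=0, x6=0, x7=1 is a satisfying assignment.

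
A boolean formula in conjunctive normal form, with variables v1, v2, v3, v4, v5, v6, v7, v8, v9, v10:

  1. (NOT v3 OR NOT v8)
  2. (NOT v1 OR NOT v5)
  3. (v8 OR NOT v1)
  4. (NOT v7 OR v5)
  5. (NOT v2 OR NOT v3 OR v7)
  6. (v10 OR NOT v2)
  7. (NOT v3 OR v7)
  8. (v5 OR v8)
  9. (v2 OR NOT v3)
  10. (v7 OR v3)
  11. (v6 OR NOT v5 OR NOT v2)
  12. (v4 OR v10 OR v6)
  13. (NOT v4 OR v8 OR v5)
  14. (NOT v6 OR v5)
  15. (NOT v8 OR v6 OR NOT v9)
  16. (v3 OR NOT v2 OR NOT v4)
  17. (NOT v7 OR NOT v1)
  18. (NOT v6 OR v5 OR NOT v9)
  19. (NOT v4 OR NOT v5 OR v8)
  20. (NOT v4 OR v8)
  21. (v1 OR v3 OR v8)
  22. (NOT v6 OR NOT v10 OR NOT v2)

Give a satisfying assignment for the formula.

v1 = 0, v2 = 0, v3 = 0, v4 = 1, v5 = 1, v6 = 1, v7 = 1, v8 = 1, v9 = 0, v10 = 1

Check each clause:
  1. (NOT v3 OR NOT v8) — NOT v3 is true.
  2. (NOT v1 OR NOT v5) — NOT v1 is true.
  3. (v8 OR NOT v1) — v8 is true.
  4. (v5 OR NOT v7) — v5 is true.
  5. (v7 OR NOT v2 OR NOT v3) — NOT v3 is true.
  6. (v10 OR NOT v2) — v10 is true.
  7. (NOT v3 OR v7) — NOT v3 is true.
  8. (v8 OR v5) — v8 is true.
  9. (v2 OR NOT v3) — NOT v3 is true.
  10. (v7 OR v3) — v7 is true.
  11. (NOT v5 OR NOT v2 OR v6) — v6 is true.
  12. (v6 OR v10 OR v4) — v10 is true.
  13. (v8 OR v5 OR NOT v4) — v8 is true.
  14. (NOT v6 OR v5) — v5 is true.
  15. (NOT v9 OR NOT v8 OR v6) — v6 is true.
  16. (NOT v4 OR v3 OR NOT v2) — NOT v2 is true.
  17. (NOT v1 OR NOT v7) — NOT v1 is true.
  18. (NOT v9 OR v5 OR NOT v6) — v5 is true.
  19. (NOT v5 OR NOT v4 OR v8) — v8 is true.
  20. (v8 OR NOT v4) — v8 is true.
  21. (v1 OR v8 OR v3) — v8 is true.
  22. (NOT v6 OR NOT v10 OR NOT v2) — NOT v2 is true.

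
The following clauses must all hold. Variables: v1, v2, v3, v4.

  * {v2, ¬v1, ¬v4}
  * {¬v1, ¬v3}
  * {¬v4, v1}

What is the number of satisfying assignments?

7

Satisfying assignments:
  v1=0 v2=0 v3=0 v4=0
  v1=0 v2=0 v3=1 v4=0
  v1=0 v2=1 v3=0 v4=0
  v1=0 v2=1 v3=1 v4=0
  v1=1 v2=0 v3=0 v4=0
  v1=1 v2=1 v3=0 v4=0
  v1=1 v2=1 v3=0 v4=1
Count: 7.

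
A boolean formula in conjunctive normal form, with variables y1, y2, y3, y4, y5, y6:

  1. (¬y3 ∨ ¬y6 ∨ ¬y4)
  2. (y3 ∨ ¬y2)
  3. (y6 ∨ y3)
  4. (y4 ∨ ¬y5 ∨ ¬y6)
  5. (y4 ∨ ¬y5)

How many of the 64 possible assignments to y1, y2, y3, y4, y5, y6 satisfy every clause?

22

Case analysis on y3 and y4:
  y3=1, y4=1: forces y6=0; y1, y2, y5 free → 2^3 = 8.
  y3=1, y4=0: forces y5=0; y1, y2, y6 free → 2^3 = 8.
  y3=0, y4=1: remaining (y1,y2,y5,y6) ∈ {(0,0,0,1); (0,0,1,1); (1,0,0,1); (1,0,1,1)} — 4.
  y3=0, y4=0: remaining (y1,y2,y5,y6) ∈ {(0,0,0,1); (1,0,0,1)} — 2.
Total: 8 + 8 + 4 + 2 = 22.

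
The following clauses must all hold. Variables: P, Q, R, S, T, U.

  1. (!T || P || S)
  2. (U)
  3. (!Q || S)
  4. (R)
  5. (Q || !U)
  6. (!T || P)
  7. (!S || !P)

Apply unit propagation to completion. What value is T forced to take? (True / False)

(U) is a unit clause: U = True.
Unit clause (R) sets R = True.
In (!U || Q), !U is now false; Q must hold, so Q = True.
In (!Q || S), !Q is now false; S must hold, so S = True.
In (!P || !S), !S is now false; !P must hold, so P = False.
In (!T || P), P is now false; !T must hold, so T = False.

False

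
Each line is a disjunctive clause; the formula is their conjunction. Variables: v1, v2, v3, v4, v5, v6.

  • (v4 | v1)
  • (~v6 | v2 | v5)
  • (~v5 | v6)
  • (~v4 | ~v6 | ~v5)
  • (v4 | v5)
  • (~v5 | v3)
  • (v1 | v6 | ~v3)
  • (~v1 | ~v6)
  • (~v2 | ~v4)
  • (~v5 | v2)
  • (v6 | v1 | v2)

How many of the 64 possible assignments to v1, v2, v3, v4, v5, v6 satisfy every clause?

2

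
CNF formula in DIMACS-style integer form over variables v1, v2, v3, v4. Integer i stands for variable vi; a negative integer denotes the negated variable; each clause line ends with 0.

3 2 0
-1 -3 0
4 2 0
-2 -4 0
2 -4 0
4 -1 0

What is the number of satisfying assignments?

The models are:
  v1=0 v2=1 v3=0 v4=0
  v1=0 v2=1 v3=1 v4=0
That's 2 in total.

2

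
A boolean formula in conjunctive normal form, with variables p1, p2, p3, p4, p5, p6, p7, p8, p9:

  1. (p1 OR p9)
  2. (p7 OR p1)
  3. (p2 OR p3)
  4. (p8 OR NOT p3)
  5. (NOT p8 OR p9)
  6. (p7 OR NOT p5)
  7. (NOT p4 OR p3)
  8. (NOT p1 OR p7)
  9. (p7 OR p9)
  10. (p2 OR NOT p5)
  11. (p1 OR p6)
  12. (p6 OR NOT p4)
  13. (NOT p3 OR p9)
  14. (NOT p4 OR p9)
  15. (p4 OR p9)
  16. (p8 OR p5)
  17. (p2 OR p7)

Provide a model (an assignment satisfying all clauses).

p2 occurs only positively in the remaining clauses — set p2 = True.
Pure literal: p7 appears only positively; assign p7 = True.
Set p1 = True and propagate.
Branch on p3: take p3 = False.
  then p4 is forced to False.
  then p9 is forced to True.
For the remaining variables, p5 = True, p6 = False, p8 = True works.
Check each clause:
  1. (p1 OR p9) — p1 is true.
  2. (p7 OR p1) — p1 is true.
  3. (p3 OR p2) — p2 is true.
  4. (NOT p3 OR p8) — p8 is true.
  5. (p9 OR NOT p8) — p9 is true.
  6. (NOT p5 OR p7) — p7 is true.
  7. (NOT p4 OR p3) — NOT p4 is true.
  8. (p7 OR NOT p1) — p7 is true.
  9. (p7 OR p9) — p9 is true.
  10. (NOT p5 OR p2) — p2 is true.
  11. (p1 OR p6) — p1 is true.
  12. (NOT p4 OR p6) — NOT p4 is true.
  13. (p9 OR NOT p3) — p9 is true.
  14. (NOT p4 OR p9) — p9 is true.
  15. (p9 OR p4) — p9 is true.
  16. (p5 OR p8) — p8 is true.
  17. (p7 OR p2) — p2 is true.

p1=1  p2=1  p3=0  p4=0  p5=1  p6=0  p7=1  p8=1  p9=1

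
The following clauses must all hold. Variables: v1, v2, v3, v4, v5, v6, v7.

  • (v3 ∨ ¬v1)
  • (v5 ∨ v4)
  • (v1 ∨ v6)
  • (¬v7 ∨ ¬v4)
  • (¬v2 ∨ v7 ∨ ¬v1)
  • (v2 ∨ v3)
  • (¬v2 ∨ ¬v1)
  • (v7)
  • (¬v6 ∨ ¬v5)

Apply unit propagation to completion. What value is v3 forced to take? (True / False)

Unit clause (v7) sets v7 = True.
In (¬v4 ∨ ¬v7), ¬v7 is now false; ¬v4 must hold, so v4 = False.
In (v5 ∨ v4), v4 is now false; v5 must hold, so v5 = True.
(¬v5 ∨ ¬v6): since v5 = True, the clause reduces to (¬v6). v6 = False.
In (v6 ∨ v1), v6 is now false; v1 must hold, so v1 = True.
(¬v1 ∨ v3): since v1 = True, the clause reduces to (v3). v3 = True.

True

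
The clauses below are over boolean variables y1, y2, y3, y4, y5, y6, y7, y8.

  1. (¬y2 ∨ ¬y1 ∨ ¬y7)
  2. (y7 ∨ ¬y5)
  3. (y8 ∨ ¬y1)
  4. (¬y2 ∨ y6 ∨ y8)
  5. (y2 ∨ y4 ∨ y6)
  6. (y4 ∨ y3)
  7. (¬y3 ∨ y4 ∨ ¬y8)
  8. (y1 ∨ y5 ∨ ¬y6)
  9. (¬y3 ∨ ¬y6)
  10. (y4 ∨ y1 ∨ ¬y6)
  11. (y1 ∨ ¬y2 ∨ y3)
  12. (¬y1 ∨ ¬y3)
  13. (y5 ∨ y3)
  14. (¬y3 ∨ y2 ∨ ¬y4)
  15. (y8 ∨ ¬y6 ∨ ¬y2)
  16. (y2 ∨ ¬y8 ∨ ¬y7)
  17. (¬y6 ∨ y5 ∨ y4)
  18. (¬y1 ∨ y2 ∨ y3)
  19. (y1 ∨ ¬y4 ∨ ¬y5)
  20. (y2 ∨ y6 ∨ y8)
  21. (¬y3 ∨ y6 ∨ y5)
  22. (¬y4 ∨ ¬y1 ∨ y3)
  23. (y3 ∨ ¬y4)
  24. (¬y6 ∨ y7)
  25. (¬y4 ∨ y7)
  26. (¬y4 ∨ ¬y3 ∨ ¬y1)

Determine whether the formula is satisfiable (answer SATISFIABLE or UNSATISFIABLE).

UNSATISFIABLE

y3 = True:
  propagation gives y6=False, y1=False, y5=True, y7=True; an empty clause results — contradiction.
y3 = False:
  propagation gives y4=True; an empty clause results — contradiction.
Every branch closes, so no satisfying assignment exists.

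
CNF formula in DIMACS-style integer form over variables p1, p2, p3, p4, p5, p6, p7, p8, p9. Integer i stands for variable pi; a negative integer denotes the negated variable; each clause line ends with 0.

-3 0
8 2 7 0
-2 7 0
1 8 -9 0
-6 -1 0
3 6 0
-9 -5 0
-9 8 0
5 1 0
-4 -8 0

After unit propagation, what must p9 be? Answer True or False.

False

(¬p3) is a unit clause: p3 = False.
In (p3 ∨ p6), p3 is now false; p6 must hold, so p6 = True.
From (¬p1 ∨ ¬p6) and p6 = True: p1 = False.
From (p1 ∨ p5) and p1 = False: p5 = True.
In (¬p5 ∨ ¬p9), ¬p5 is now false; ¬p9 must hold, so p9 = False.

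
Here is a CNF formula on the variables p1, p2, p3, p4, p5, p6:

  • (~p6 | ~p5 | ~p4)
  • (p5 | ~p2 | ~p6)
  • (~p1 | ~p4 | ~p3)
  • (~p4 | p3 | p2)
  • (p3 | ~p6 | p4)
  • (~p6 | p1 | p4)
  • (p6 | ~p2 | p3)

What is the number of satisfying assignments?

20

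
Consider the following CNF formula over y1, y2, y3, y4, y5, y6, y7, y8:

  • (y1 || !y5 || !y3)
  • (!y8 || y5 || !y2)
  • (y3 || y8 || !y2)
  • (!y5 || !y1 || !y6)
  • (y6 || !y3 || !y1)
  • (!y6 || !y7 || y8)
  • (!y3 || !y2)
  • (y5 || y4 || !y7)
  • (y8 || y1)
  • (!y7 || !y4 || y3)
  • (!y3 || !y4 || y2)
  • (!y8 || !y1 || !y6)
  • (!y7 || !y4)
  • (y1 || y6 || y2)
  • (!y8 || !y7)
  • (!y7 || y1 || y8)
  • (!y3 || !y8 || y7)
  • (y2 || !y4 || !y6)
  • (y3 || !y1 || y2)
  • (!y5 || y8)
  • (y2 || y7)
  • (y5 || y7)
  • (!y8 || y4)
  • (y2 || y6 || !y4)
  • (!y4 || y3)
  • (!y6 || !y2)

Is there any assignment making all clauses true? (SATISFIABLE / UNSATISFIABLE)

UNSATISFIABLE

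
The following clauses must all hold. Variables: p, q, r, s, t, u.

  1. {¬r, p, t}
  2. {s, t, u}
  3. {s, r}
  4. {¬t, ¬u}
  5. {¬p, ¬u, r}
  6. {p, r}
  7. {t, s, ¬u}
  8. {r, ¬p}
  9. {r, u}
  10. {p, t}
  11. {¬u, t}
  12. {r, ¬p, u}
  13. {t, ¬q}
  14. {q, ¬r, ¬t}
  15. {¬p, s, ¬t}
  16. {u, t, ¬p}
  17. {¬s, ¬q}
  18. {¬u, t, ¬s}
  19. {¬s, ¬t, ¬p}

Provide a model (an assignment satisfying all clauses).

p = 0, q = 1, r = 1, s = 0, t = 1, u = 0

Check each clause:
  1. {t, ¬r, p} — t is true.
  2. {u, s, t} — t is true.
  3. {s, r} — r is true.
  4. {¬t, ¬u} — ¬u is true.
  5. {¬u, r, ¬p} — ¬u is true.
  6. {r, p} — r is true.
  7. {t, s, ¬u} — ¬u is true.
  8. {¬p, r} — r is true.
  9. {u, r} — r is true.
  10. {t, p} — t is true.
  11. {¬u, t} — ¬u is true.
  12. {r, ¬p, u} — r is true.
  13. {t, ¬q} — t is true.
  14. {q, ¬t, ¬r} — q is true.
  15. {s, ¬p, ¬t} — ¬p is true.
  16. {t, u, ¬p} — t is true.
  17. {¬s, ¬q} — ¬s is true.
  18. {¬u, t, ¬s} — ¬u is true.
  19. {¬s, ¬t, ¬p} — ¬s is true.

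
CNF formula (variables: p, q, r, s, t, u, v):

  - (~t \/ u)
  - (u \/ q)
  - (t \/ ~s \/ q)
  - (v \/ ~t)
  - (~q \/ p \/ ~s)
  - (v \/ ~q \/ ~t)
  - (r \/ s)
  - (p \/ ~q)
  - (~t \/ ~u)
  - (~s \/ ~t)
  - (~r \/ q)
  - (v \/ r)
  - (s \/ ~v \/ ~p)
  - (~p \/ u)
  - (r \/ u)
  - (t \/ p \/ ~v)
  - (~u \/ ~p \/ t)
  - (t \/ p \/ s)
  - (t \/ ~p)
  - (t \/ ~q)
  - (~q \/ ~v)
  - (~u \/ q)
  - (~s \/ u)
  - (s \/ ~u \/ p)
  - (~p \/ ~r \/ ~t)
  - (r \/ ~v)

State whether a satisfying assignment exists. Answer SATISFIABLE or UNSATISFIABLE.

UNSATISFIABLE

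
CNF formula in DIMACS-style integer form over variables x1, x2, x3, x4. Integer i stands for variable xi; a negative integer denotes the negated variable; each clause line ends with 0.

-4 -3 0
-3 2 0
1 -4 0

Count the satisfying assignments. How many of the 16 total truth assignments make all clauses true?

Satisfying assignments:
  x1=0 x2=0 x3=0 x4=0
  x1=0 x2=1 x3=0 x4=0
  x1=0 x2=1 x3=1 x4=0
  x1=1 x2=0 x3=0 x4=0
  x1=1 x2=0 x3=0 x4=1
  x1=1 x2=1 x3=0 x4=0
  x1=1 x2=1 x3=0 x4=1
  x1=1 x2=1 x3=1 x4=0
Count: 8.

8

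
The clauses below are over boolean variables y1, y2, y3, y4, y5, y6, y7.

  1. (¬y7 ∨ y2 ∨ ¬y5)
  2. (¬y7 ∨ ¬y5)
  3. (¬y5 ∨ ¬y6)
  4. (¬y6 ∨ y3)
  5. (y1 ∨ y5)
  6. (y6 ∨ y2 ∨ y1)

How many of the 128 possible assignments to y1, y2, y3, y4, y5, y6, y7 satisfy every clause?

Case analysis on y5 and y6:
  y5=1, y6=1: a clause becomes empty — 0.
  y5=1, y6=0: y3, y4 free; 3 ways for (y1,y2,y7) × 2^2 = 12.
  y5=0, y6=1: forces y1=1; y3=1; y2, y4, y7 free → 2^3 = 8.
  y5=0, y6=0: forces y1=1; y2, y3, y4, y7 free → 2^4 = 16.
Total: 0 + 12 + 8 + 16 = 36.

36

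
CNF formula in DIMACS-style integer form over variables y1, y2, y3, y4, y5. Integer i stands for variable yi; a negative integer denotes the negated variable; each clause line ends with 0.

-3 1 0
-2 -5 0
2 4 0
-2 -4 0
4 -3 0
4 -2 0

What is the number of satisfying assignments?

Satisfying assignments:
  y1=0 y2=0 y3=0 y4=1 y5=0
  y1=0 y2=0 y3=0 y4=1 y5=1
  y1=1 y2=0 y3=0 y4=1 y5=0
  y1=1 y2=0 y3=0 y4=1 y5=1
  y1=1 y2=0 y3=1 y4=1 y5=0
  y1=1 y2=0 y3=1 y4=1 y5=1
That's 6 in total.

6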